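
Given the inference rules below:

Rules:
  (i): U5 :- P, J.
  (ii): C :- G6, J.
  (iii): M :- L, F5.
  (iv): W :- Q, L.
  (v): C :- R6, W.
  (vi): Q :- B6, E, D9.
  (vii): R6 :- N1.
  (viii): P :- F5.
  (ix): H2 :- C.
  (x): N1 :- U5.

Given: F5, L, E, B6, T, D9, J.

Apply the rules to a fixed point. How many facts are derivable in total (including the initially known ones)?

Round 1: (iii) [M :- L, F5.]; (vi) [Q :- B6, E, D9.]; (viii) [P :- F5.]. Adds M, Q, P.
Round 2: (i) [U5 :- P, J.]; (iv) [W :- Q, L.]. Adds U5, W.
Round 3: (x) [N1 :- U5.]. Adds N1.
Round 4: (vii) [R6 :- N1.]. Adds R6.
Round 5: (v) [C :- R6, W.]. Adds C.
Round 6: (ix) [H2 :- C.]. Adds H2.
Closure: {B6, C, D9, E, F5, H2, J, L, M, N1, P, Q, R6, T, U5, W} — 16 facts.

16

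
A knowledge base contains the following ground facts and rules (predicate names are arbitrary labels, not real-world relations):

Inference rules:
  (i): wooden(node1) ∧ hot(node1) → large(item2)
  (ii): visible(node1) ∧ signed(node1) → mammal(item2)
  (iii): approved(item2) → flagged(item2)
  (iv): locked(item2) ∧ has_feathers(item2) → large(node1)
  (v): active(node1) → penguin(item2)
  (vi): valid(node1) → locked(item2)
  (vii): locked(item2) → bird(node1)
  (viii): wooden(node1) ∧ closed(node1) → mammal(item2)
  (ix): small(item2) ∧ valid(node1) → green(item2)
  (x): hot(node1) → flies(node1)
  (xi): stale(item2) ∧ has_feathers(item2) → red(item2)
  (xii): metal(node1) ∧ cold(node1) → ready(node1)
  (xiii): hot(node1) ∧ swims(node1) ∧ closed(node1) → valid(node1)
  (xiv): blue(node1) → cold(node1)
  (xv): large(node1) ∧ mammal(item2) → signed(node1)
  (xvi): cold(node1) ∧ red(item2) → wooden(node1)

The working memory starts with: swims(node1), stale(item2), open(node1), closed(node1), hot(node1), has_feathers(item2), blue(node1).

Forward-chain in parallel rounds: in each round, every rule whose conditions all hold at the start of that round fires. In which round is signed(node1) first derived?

4

Round 1: (x) [hot(node1) → flies(node1)]; (xi) [stale(item2) ∧ has_feathers(item2) → red(item2)]; (xiii) [hot(node1) ∧ swims(node1) ∧ closed(node1) → valid(node1)]; (xiv) [blue(node1) → cold(node1)]. Adds flies(node1), red(item2), valid(node1), cold(node1).
Round 2: (vi) [valid(node1) → locked(item2)]; (xvi) [cold(node1) ∧ red(item2) → wooden(node1)]. Adds locked(item2), wooden(node1).
Round 3: (i) [wooden(node1) ∧ hot(node1) → large(item2)]; (iv) [locked(item2) ∧ has_feathers(item2) → large(node1)]; (vii) [locked(item2) → bird(node1)]; (viii) [wooden(node1) ∧ closed(node1) → mammal(item2)]. Adds large(item2), large(node1), bird(node1), mammal(item2).
Round 4: (xv) [large(node1) ∧ mammal(item2) → signed(node1)]. Adds signed(node1).
signed(node1) first appears in round 4.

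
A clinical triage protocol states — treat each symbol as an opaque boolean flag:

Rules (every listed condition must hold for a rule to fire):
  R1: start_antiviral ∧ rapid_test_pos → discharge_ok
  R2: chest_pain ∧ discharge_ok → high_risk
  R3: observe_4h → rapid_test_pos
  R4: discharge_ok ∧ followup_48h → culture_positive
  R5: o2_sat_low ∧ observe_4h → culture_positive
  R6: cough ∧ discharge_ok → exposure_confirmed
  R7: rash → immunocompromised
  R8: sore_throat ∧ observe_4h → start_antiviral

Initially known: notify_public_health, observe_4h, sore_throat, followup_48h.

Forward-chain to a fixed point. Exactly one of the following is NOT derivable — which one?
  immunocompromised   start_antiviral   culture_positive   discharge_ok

immunocompromised

Round 1 fires R3, R8, giving rapid_test_pos, start_antiviral.
Round 2 fires R1, giving discharge_ok.
Round 3 fires R4, giving culture_positive.
Derived: start_antiviral (round 1), culture_positive (round 3), discharge_ok (round 2). immunocompromised never appears in any round.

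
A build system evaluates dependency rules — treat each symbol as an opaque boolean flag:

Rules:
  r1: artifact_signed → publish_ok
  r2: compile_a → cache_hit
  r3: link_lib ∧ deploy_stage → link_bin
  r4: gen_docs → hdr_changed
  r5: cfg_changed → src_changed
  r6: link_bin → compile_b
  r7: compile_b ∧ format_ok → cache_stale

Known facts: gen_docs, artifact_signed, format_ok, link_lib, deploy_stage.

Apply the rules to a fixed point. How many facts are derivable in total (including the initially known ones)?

10

Round 1: r1 [artifact_signed → publish_ok]; r3 [link_lib ∧ deploy_stage → link_bin]; r4 [gen_docs → hdr_changed]. Adds publish_ok, link_bin, hdr_changed.
Round 2: r6 [link_bin → compile_b]. Adds compile_b.
Round 3: r7 [compile_b ∧ format_ok → cache_stale]. Adds cache_stale.
Closure: {artifact_signed, cache_stale, compile_b, deploy_stage, format_ok, gen_docs, hdr_changed, link_bin, link_lib, publish_ok} — 10 facts.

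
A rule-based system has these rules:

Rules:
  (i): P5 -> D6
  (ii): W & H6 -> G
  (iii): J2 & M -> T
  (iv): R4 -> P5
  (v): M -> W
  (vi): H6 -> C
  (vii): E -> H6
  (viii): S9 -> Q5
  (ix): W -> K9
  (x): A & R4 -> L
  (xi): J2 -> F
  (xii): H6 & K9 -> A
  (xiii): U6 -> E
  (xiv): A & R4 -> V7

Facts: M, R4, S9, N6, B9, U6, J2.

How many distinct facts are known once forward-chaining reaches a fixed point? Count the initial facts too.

Round 1 — (iii), (iv), (v), (viii), (xi), (xiii), derive T, P5, W, Q5, F, E.
Round 2 — (i), (vii), (ix), derive D6, H6, K9.
Round 3 — (ii), (vi), (xii), derive G, C, A.
Round 4 — (x), (xiv), derive L, V7.
Closure: {A, B9, C, D6, E, F, G, H6, J2, K9, L, M, N6, P5, Q5, R4, S9, T, U6, V7, W} — 21 facts.

21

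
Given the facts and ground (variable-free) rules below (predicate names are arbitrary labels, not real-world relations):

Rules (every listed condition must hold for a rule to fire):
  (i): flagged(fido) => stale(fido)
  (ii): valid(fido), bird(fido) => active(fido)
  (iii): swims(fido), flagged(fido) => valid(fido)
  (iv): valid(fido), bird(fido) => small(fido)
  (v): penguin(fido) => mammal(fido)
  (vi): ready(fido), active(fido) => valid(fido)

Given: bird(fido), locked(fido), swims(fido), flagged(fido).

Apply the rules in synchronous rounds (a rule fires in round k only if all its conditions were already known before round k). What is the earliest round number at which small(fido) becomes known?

2

Round 1: (i) [flagged(fido) => stale(fido)]; (iii) [swims(fido), flagged(fido) => valid(fido)]. New: stale(fido), valid(fido).
Round 2: (ii) [valid(fido), bird(fido) => active(fido)]; (iv) [valid(fido), bird(fido) => small(fido)]. New: active(fido), small(fido).
small(fido) first appears in round 2.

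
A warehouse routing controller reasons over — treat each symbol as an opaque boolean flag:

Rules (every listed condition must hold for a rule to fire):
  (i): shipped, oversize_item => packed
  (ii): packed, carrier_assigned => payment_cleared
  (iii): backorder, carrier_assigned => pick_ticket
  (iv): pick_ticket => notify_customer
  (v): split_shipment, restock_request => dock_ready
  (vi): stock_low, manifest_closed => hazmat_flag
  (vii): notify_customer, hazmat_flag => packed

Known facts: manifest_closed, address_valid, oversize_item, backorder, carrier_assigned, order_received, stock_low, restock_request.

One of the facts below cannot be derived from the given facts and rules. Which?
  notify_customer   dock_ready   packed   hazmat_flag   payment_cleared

dock_ready

Round 1 fires (iii), (vi), giving pick_ticket, hazmat_flag.
Round 2 fires (iv), giving notify_customer.
Round 3 fires (vii), giving packed.
Round 4 fires (ii), giving payment_cleared.
Derived: notify_customer (round 2), payment_cleared (round 4), packed (round 3), hazmat_flag (round 1). dock_ready never appears in any round.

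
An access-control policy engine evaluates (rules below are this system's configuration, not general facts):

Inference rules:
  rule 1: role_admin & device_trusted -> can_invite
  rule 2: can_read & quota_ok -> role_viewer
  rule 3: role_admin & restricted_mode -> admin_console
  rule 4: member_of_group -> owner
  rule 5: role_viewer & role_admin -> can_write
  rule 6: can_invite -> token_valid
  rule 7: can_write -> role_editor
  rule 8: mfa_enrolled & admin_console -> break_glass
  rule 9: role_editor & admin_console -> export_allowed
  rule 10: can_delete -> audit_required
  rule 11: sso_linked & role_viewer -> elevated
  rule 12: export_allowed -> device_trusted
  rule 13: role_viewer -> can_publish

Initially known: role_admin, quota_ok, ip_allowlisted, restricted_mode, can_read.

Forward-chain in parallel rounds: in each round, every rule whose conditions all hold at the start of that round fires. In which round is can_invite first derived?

[1] rule 2 [can_read & quota_ok -> role_viewer]; rule 3 [role_admin & restricted_mode -> admin_console]. ⇒ new: role_viewer, admin_console.
[2] rule 5 [role_viewer & role_admin -> can_write]; rule 13 [role_viewer -> can_publish]. ⇒ new: can_write, can_publish.
[3] rule 7 [can_write -> role_editor]. ⇒ new: role_editor.
[4] rule 9 [role_editor & admin_console -> export_allowed]. ⇒ new: export_allowed.
[5] rule 12 [export_allowed -> device_trusted]. ⇒ new: device_trusted.
[6] rule 1 [role_admin & device_trusted -> can_invite]. ⇒ new: can_invite.
can_invite first appears in round 6.

6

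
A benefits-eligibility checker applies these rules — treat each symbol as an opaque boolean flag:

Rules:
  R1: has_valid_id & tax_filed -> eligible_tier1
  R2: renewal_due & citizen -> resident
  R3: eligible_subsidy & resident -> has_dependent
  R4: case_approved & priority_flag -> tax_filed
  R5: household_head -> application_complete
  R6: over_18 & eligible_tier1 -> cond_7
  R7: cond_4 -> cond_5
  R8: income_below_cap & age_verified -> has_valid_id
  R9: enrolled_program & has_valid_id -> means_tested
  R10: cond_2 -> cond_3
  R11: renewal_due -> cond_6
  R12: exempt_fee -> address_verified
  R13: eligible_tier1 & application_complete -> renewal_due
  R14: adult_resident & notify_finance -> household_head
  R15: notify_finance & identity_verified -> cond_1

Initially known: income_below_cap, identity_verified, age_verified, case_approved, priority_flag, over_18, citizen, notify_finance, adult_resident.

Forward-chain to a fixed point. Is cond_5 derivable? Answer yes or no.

Round 1 fires R4, R8, R14, R15, giving tax_filed, has_valid_id, household_head, cond_1.
Round 2 fires R1, R5, giving eligible_tier1, application_complete.
Round 3 fires R6, R13, giving cond_7, renewal_due.
Round 4 fires R2, R11, giving resident, cond_6.
Fixed point reached. cond_5 is concluded only by R7; R7 needs cond_4 (never derived).

no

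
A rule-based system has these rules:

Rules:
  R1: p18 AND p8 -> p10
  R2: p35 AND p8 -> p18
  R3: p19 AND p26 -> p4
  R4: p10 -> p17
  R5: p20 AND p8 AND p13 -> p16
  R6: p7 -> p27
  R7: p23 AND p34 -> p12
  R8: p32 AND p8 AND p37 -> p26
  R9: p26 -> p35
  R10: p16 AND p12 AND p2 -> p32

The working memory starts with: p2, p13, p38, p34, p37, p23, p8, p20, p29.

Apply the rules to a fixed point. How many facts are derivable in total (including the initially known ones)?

[1] R5 [p20 AND p8 AND p13 -> p16]; R7 [p23 AND p34 -> p12]. ⇒ new: p16, p12.
[2] R10 [p16 AND p12 AND p2 -> p32]. ⇒ new: p32.
[3] R8 [p32 AND p8 AND p37 -> p26]. ⇒ new: p26.
[4] R9 [p26 -> p35]. ⇒ new: p35.
[5] R2 [p35 AND p8 -> p18]. ⇒ new: p18.
[6] R1 [p18 AND p8 -> p10]. ⇒ new: p10.
[7] R4 [p10 -> p17]. ⇒ new: p17.
Closure: {p10, p12, p13, p16, p17, p18, p2, p20, p23, p26, p29, p32, p34, p35, p37, p38, p8} — 17 facts.

17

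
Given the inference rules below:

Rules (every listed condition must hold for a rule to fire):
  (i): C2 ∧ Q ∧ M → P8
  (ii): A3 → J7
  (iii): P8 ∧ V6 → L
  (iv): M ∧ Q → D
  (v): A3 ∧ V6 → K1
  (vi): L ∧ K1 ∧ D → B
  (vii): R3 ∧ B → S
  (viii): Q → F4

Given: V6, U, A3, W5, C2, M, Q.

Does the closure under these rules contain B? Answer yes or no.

yes

Round 1: (i) [C2 ∧ Q ∧ M → P8]; (ii) [A3 → J7]; (iv) [M ∧ Q → D]; (v) [A3 ∧ V6 → K1]; (viii) [Q → F4]. New: P8, J7, D, K1, F4.
Round 2: (iii) [P8 ∧ V6 → L]. New: L.
Round 3: (vi) [L ∧ K1 ∧ D → B]. New: B.
B appears in round 3, so it is derivable.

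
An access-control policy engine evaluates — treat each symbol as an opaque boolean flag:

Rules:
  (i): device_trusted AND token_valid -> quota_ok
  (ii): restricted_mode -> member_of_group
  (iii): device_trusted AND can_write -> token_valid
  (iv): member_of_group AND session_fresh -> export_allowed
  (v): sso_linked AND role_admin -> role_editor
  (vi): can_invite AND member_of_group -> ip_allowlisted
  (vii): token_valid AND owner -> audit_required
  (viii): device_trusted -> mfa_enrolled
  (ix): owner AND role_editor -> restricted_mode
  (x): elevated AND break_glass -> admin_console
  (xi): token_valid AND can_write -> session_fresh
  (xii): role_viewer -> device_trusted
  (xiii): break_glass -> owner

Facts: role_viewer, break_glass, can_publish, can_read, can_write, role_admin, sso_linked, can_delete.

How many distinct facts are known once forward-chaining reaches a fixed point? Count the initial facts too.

19

[1] (v) [sso_linked AND role_admin -> role_editor]; (xii) [role_viewer -> device_trusted]; (xiii) [break_glass -> owner]. ⇒ new: role_editor, device_trusted, owner.
[2] (iii) [device_trusted AND can_write -> token_valid]; (viii) [device_trusted -> mfa_enrolled]; (ix) [owner AND role_editor -> restricted_mode]. ⇒ new: token_valid, mfa_enrolled, restricted_mode.
[3] (i) [device_trusted AND token_valid -> quota_ok]; (ii) [restricted_mode -> member_of_group]; (vii) [token_valid AND owner -> audit_required]; (xi) [token_valid AND can_write -> session_fresh]. ⇒ new: quota_ok, member_of_group, audit_required, session_fresh.
[4] (iv) [member_of_group AND session_fresh -> export_allowed]. ⇒ new: export_allowed.
Closure: {audit_required, break_glass, can_delete, can_publish, can_read, can_write, device_trusted, export_allowed, member_of_group, mfa_enrolled, owner, quota_ok, restricted_mode, role_admin, role_editor, role_viewer, session_fresh, sso_linked, token_valid} — 19 facts.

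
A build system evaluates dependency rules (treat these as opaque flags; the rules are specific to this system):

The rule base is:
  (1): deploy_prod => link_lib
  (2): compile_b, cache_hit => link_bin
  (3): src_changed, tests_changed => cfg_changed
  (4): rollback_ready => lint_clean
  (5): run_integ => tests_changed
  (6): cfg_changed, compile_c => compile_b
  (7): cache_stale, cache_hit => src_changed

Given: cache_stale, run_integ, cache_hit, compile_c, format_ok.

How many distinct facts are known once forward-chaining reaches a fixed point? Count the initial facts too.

Round 1: (5) [run_integ => tests_changed]; (7) [cache_stale, cache_hit => src_changed]. Adds tests_changed, src_changed.
Round 2: (3) [src_changed, tests_changed => cfg_changed]. Adds cfg_changed.
Round 3: (6) [cfg_changed, compile_c => compile_b]. Adds compile_b.
Round 4: (2) [compile_b, cache_hit => link_bin]. Adds link_bin.
Closure: {cache_hit, cache_stale, cfg_changed, compile_b, compile_c, format_ok, link_bin, run_integ, src_changed, tests_changed} — 10 facts.

10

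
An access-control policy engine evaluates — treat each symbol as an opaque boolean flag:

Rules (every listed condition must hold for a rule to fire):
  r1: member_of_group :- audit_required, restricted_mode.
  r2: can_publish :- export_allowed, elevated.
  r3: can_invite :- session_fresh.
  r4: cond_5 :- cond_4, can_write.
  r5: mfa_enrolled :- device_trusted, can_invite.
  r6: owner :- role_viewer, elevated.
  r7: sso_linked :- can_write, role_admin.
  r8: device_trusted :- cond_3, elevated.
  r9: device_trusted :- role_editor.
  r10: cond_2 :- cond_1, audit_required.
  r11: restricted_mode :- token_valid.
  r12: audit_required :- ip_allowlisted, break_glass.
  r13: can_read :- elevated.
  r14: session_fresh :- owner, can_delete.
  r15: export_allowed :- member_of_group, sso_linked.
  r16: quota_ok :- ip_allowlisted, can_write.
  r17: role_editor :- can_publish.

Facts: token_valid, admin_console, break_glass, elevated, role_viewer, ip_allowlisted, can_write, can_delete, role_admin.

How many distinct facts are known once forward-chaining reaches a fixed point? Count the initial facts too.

23

[1] r6 [owner :- role_viewer, elevated.]; r7 [sso_linked :- can_write, role_admin.]; r11 [restricted_mode :- token_valid.]; r12 [audit_required :- ip_allowlisted, break_glass.]; r13 [can_read :- elevated.]; r16 [quota_ok :- ip_allowlisted, can_write.]. ⇒ new: owner, sso_linked, restricted_mode, audit_required, can_read, quota_ok.
[2] r1 [member_of_group :- audit_required, restricted_mode.]; r14 [session_fresh :- owner, can_delete.]. ⇒ new: member_of_group, session_fresh.
[3] r3 [can_invite :- session_fresh.]; r15 [export_allowed :- member_of_group, sso_linked.]. ⇒ new: can_invite, export_allowed.
[4] r2 [can_publish :- export_allowed, elevated.]. ⇒ new: can_publish.
[5] r17 [role_editor :- can_publish.]. ⇒ new: role_editor.
[6] r9 [device_trusted :- role_editor.]. ⇒ new: device_trusted.
[7] r5 [mfa_enrolled :- device_trusted, can_invite.]. ⇒ new: mfa_enrolled.
Closure: {admin_console, audit_required, break_glass, can_delete, can_invite, can_publish, can_read, can_write, device_trusted, elevated, export_allowed, ip_allowlisted, member_of_group, mfa_enrolled, owner, quota_ok, restricted_mode, role_admin, role_editor, role_viewer, session_fresh, sso_linked, token_valid} — 23 facts.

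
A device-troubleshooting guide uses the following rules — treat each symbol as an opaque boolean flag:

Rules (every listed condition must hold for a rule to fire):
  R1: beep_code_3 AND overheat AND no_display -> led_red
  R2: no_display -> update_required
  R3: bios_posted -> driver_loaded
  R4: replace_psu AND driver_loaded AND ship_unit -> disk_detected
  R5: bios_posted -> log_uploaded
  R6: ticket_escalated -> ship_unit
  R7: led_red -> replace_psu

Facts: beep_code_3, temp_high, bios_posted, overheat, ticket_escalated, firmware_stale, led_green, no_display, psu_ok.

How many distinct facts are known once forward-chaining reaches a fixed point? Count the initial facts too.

16

[1] R1 [beep_code_3 AND overheat AND no_display -> led_red]; R2 [no_display -> update_required]; R3 [bios_posted -> driver_loaded]; R5 [bios_posted -> log_uploaded]; R6 [ticket_escalated -> ship_unit]. ⇒ new: led_red, update_required, driver_loaded, log_uploaded, ship_unit.
[2] R7 [led_red -> replace_psu]. ⇒ new: replace_psu.
[3] R4 [replace_psu AND driver_loaded AND ship_unit -> disk_detected]. ⇒ new: disk_detected.
Closure: {beep_code_3, bios_posted, disk_detected, driver_loaded, firmware_stale, led_green, led_red, log_uploaded, no_display, overheat, psu_ok, replace_psu, ship_unit, temp_high, ticket_escalated, update_required} — 16 facts.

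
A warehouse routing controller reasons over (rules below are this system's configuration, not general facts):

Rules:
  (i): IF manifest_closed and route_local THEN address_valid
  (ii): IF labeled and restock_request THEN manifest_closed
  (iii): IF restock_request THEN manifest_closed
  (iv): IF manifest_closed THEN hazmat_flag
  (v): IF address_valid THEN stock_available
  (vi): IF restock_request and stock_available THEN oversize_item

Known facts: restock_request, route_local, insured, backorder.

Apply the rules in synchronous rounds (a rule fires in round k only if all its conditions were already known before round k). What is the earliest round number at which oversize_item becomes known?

4

Round 1: (iii) [IF restock_request THEN manifest_closed]. Adds manifest_closed.
Round 2: (i) [IF manifest_closed and route_local THEN address_valid]; (iv) [IF manifest_closed THEN hazmat_flag]. Adds address_valid, hazmat_flag.
Round 3: (v) [IF address_valid THEN stock_available]. Adds stock_available.
Round 4: (vi) [IF restock_request and stock_available THEN oversize_item]. Adds oversize_item.
oversize_item first appears in round 4.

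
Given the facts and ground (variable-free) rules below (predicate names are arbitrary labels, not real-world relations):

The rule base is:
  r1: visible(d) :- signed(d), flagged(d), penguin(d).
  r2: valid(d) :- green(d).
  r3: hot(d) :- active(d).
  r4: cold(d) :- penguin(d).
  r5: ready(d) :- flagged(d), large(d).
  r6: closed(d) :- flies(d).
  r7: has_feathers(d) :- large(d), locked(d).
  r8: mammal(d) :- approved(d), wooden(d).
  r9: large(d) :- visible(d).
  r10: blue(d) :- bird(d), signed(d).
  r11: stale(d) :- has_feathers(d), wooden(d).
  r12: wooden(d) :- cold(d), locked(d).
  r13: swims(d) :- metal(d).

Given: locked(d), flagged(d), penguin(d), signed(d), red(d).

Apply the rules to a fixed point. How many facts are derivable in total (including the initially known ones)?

Round 1 — r1, r4, derive visible(d), cold(d).
Round 2 — r9, r12, derive large(d), wooden(d).
Round 3 — r5, r7, derive ready(d), has_feathers(d).
Round 4 — r11, derive stale(d).
Closure: {cold(d), flagged(d), has_feathers(d), large(d), locked(d), penguin(d), ready(d), red(d), signed(d), stale(d), visible(d), wooden(d)} — 12 facts.

12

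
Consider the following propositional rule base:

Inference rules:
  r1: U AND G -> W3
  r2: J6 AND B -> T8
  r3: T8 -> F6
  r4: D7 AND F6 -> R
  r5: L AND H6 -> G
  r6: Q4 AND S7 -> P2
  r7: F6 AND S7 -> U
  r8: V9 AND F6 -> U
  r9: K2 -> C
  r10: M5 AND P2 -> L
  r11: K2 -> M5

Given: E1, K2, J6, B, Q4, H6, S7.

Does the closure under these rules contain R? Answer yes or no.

[1] r2 [J6 AND B -> T8]; r6 [Q4 AND S7 -> P2]; r9 [K2 -> C]; r11 [K2 -> M5]. ⇒ new: T8, P2, C, M5.
[2] r3 [T8 -> F6]; r10 [M5 AND P2 -> L]. ⇒ new: F6, L.
[3] r5 [L AND H6 -> G]; r7 [F6 AND S7 -> U]. ⇒ new: G, U.
[4] r1 [U AND G -> W3]. ⇒ new: W3.
Fixed point reached. R is concluded only by r4; r4 needs D7 (never derived).

no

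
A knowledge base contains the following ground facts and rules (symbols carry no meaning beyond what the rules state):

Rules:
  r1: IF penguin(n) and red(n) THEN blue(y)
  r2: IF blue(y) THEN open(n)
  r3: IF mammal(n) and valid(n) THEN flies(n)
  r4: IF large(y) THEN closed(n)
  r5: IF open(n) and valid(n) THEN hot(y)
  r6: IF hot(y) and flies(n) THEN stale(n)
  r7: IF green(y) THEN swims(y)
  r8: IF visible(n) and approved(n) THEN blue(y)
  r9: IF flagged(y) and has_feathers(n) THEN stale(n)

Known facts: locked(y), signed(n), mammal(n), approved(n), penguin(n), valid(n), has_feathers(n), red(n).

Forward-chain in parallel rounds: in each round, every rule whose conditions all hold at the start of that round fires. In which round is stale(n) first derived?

[1] r1 [IF penguin(n) and red(n) THEN blue(y)]; r3 [IF mammal(n) and valid(n) THEN flies(n)]. ⇒ new: blue(y), flies(n).
[2] r2 [IF blue(y) THEN open(n)]. ⇒ new: open(n).
[3] r5 [IF open(n) and valid(n) THEN hot(y)]. ⇒ new: hot(y).
[4] r6 [IF hot(y) and flies(n) THEN stale(n)]. ⇒ new: stale(n).
stale(n) first appears in round 4.

4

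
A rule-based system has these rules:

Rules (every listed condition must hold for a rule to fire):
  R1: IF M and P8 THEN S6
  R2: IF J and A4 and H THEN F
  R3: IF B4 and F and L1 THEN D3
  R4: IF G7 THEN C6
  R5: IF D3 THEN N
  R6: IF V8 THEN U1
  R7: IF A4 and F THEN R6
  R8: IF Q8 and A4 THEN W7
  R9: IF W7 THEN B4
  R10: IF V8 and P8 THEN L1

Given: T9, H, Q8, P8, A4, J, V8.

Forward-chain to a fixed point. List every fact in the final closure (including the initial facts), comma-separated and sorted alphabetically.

Round 1 fires R2, R6, R8, R10, giving F, U1, W7, L1.
Round 2 fires R7, R9, giving R6, B4.
Round 3 fires R3, giving D3.
Round 4 fires R5, giving N.

A4, B4, D3, F, H, J, L1, N, P8, Q8, R6, T9, U1, V8, W7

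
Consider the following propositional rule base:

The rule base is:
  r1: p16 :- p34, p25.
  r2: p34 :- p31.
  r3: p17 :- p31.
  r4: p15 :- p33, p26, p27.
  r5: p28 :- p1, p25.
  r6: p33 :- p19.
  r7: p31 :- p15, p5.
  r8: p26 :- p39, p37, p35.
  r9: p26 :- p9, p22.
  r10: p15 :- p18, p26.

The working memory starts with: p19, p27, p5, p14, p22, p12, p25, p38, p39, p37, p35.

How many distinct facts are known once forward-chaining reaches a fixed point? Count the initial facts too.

18

Round 1: r6 [p33 :- p19.]; r8 [p26 :- p39, p37, p35.]. Adds p33, p26.
Round 2: r4 [p15 :- p33, p26, p27.]. Adds p15.
Round 3: r7 [p31 :- p15, p5.]. Adds p31.
Round 4: r2 [p34 :- p31.]; r3 [p17 :- p31.]. Adds p34, p17.
Round 5: r1 [p16 :- p34, p25.]. Adds p16.
Closure: {p12, p14, p15, p16, p17, p19, p22, p25, p26, p27, p31, p33, p34, p35, p37, p38, p39, p5} — 18 facts.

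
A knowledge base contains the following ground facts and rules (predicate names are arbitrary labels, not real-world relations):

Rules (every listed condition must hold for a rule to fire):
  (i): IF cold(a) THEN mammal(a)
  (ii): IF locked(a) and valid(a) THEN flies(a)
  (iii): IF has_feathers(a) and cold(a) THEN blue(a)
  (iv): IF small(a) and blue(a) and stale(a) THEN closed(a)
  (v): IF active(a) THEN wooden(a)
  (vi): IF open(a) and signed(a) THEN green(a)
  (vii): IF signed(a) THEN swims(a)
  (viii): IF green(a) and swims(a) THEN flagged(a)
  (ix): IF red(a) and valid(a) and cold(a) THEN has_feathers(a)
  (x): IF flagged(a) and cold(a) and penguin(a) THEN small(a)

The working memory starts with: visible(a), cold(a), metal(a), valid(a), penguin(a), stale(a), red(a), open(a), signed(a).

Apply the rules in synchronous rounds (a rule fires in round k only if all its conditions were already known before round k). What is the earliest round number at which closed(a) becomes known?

Round 1 fires (i), (vi), (vii), (ix), giving mammal(a), green(a), swims(a), has_feathers(a).
Round 2 fires (iii), (viii), giving blue(a), flagged(a).
Round 3 fires (x), giving small(a).
Round 4 fires (iv), giving closed(a).
closed(a) first appears in round 4.

4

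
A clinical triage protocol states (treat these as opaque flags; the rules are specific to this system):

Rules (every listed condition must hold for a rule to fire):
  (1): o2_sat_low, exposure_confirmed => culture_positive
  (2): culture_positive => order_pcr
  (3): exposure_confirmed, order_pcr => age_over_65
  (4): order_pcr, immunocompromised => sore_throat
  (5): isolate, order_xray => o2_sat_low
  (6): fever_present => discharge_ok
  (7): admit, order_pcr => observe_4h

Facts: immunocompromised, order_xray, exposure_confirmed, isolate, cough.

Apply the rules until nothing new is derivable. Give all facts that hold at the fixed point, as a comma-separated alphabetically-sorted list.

age_over_65, cough, culture_positive, exposure_confirmed, immunocompromised, isolate, o2_sat_low, order_pcr, order_xray, sore_throat

[1] (5) [isolate, order_xray => o2_sat_low]. ⇒ new: o2_sat_low.
[2] (1) [o2_sat_low, exposure_confirmed => culture_positive]. ⇒ new: culture_positive.
[3] (2) [culture_positive => order_pcr]. ⇒ new: order_pcr.
[4] (3) [exposure_confirmed, order_pcr => age_over_65]; (4) [order_pcr, immunocompromised => sore_throat]. ⇒ new: age_over_65, sore_throat.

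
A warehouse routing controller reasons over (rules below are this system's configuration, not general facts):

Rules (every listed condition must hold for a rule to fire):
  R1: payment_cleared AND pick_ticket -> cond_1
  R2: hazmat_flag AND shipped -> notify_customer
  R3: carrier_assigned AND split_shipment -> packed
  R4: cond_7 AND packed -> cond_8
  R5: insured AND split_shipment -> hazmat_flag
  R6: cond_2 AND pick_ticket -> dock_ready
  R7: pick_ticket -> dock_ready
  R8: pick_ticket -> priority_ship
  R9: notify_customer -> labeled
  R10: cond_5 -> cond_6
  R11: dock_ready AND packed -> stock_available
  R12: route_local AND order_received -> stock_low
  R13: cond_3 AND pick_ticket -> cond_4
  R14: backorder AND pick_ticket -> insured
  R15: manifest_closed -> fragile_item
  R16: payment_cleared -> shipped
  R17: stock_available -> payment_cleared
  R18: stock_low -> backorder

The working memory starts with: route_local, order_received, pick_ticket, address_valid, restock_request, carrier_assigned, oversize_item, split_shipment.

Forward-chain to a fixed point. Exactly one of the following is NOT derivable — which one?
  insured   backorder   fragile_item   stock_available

fragile_item

Round 1 fires R3, R7, R8, R12, giving packed, dock_ready, priority_ship, stock_low.
Round 2 fires R11, R18, giving stock_available, backorder.
Round 3 fires R14, R17, giving insured, payment_cleared.
Round 4 fires R1, R5, R16, giving cond_1, hazmat_flag, shipped.
Round 5 fires R2, giving notify_customer.
Round 6 fires R9, giving labeled.
Derived: backorder (round 2), insured (round 3), stock_available (round 2). fragile_item never appears in any round.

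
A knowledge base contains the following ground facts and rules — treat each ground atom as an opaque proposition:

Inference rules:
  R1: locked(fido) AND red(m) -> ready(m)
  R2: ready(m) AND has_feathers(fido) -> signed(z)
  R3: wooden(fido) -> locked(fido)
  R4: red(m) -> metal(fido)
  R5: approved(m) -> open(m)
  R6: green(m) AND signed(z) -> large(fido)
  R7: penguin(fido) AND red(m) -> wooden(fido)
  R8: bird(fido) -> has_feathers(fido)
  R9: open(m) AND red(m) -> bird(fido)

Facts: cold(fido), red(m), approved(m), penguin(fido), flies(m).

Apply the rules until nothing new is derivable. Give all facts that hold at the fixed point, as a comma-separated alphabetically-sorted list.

approved(m), bird(fido), cold(fido), flies(m), has_feathers(fido), locked(fido), metal(fido), open(m), penguin(fido), ready(m), red(m), signed(z), wooden(fido)

[1] R4 [red(m) -> metal(fido)]; R5 [approved(m) -> open(m)]; R7 [penguin(fido) AND red(m) -> wooden(fido)]. ⇒ new: metal(fido), open(m), wooden(fido).
[2] R3 [wooden(fido) -> locked(fido)]; R9 [open(m) AND red(m) -> bird(fido)]. ⇒ new: locked(fido), bird(fido).
[3] R1 [locked(fido) AND red(m) -> ready(m)]; R8 [bird(fido) -> has_feathers(fido)]. ⇒ new: ready(m), has_feathers(fido).
[4] R2 [ready(m) AND has_feathers(fido) -> signed(z)]. ⇒ new: signed(z).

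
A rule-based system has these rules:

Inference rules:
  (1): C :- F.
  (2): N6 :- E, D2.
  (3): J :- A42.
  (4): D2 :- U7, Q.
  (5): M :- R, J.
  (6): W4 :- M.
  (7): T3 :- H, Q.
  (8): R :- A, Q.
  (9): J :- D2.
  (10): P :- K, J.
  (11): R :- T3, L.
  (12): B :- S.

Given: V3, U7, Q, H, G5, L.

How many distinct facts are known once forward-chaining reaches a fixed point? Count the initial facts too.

12

Round 1 fires (4), (7), giving D2, T3.
Round 2 fires (9), (11), giving J, R.
Round 3 fires (5), giving M.
Round 4 fires (6), giving W4.
Closure: {D2, G5, H, J, L, M, Q, R, T3, U7, V3, W4} — 12 facts.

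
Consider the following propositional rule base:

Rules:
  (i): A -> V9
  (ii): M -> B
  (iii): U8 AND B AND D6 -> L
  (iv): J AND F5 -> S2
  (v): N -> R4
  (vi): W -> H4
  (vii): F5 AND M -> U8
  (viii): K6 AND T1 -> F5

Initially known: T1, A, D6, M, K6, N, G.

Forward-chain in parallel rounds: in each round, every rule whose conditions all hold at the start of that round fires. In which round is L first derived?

3

[1] (i) [A -> V9]; (ii) [M -> B]; (v) [N -> R4]; (viii) [K6 AND T1 -> F5]. ⇒ new: V9, B, R4, F5.
[2] (vii) [F5 AND M -> U8]. ⇒ new: U8.
[3] (iii) [U8 AND B AND D6 -> L]. ⇒ new: L.
L first appears in round 3.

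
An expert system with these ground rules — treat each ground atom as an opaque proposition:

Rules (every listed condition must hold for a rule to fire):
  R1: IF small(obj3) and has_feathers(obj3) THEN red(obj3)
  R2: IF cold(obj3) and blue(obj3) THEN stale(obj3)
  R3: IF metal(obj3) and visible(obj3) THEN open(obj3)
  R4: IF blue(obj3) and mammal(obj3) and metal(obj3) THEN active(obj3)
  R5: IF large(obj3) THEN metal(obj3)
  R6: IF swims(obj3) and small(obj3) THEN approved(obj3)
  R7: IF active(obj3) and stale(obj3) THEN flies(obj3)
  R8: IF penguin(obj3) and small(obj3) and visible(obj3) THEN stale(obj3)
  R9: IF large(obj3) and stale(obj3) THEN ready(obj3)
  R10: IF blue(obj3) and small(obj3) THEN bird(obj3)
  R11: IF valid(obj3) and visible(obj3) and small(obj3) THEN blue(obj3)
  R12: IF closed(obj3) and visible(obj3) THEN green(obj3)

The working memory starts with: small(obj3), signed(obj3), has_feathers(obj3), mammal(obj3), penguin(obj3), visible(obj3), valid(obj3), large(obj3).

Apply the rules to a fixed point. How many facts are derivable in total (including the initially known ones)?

17

[1] R1 [IF small(obj3) and has_feathers(obj3) THEN red(obj3)]; R5 [IF large(obj3) THEN metal(obj3)]; R8 [IF penguin(obj3) and small(obj3) and visible(obj3) THEN stale(obj3)]; R11 [IF valid(obj3) and visible(obj3) and small(obj3) THEN blue(obj3)]. ⇒ new: red(obj3), metal(obj3), stale(obj3), blue(obj3).
[2] R3 [IF metal(obj3) and visible(obj3) THEN open(obj3)]; R4 [IF blue(obj3) and mammal(obj3) and metal(obj3) THEN active(obj3)]; R9 [IF large(obj3) and stale(obj3) THEN ready(obj3)]; R10 [IF blue(obj3) and small(obj3) THEN bird(obj3)]. ⇒ new: open(obj3), active(obj3), ready(obj3), bird(obj3).
[3] R7 [IF active(obj3) and stale(obj3) THEN flies(obj3)]. ⇒ new: flies(obj3).
Closure: {active(obj3), bird(obj3), blue(obj3), flies(obj3), has_feathers(obj3), large(obj3), mammal(obj3), metal(obj3), open(obj3), penguin(obj3), ready(obj3), red(obj3), signed(obj3), small(obj3), stale(obj3), valid(obj3), visible(obj3)} — 17 facts.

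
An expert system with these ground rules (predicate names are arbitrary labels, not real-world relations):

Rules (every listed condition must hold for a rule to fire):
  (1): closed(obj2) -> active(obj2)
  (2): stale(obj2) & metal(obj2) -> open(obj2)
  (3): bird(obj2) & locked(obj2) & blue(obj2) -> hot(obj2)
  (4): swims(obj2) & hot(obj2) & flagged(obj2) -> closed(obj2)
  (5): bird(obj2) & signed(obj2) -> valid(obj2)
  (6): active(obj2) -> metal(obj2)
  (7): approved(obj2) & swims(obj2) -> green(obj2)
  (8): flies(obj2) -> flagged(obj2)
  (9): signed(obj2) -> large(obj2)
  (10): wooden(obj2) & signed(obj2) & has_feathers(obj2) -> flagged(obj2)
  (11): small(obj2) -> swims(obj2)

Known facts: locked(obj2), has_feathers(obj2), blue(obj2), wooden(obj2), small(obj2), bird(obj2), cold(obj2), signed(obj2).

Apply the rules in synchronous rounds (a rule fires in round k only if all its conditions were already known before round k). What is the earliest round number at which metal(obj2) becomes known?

Round 1 fires (3), (5), (9), (10), (11), giving hot(obj2), valid(obj2), large(obj2), flagged(obj2), swims(obj2).
Round 2 fires (4), giving closed(obj2).
Round 3 fires (1), giving active(obj2).
Round 4 fires (6), giving metal(obj2).
metal(obj2) first appears in round 4.

4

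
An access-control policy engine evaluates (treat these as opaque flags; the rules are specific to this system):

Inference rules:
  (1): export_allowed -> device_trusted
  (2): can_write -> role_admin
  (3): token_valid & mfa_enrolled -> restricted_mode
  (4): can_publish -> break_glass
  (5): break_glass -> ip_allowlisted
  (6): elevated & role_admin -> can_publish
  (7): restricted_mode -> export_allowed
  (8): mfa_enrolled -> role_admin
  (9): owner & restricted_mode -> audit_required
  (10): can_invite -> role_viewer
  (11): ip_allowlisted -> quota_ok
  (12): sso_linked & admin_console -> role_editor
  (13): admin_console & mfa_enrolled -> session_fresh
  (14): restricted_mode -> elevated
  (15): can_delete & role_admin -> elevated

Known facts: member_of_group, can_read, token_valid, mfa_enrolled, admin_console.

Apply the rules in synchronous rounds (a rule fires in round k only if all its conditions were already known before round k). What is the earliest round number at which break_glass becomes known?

Round 1: (3) [token_valid & mfa_enrolled -> restricted_mode]; (8) [mfa_enrolled -> role_admin]; (13) [admin_console & mfa_enrolled -> session_fresh]. New: restricted_mode, role_admin, session_fresh.
Round 2: (7) [restricted_mode -> export_allowed]; (14) [restricted_mode -> elevated]. New: export_allowed, elevated.
Round 3: (1) [export_allowed -> device_trusted]; (6) [elevated & role_admin -> can_publish]. New: device_trusted, can_publish.
Round 4: (4) [can_publish -> break_glass]. New: break_glass.
break_glass first appears in round 4.

4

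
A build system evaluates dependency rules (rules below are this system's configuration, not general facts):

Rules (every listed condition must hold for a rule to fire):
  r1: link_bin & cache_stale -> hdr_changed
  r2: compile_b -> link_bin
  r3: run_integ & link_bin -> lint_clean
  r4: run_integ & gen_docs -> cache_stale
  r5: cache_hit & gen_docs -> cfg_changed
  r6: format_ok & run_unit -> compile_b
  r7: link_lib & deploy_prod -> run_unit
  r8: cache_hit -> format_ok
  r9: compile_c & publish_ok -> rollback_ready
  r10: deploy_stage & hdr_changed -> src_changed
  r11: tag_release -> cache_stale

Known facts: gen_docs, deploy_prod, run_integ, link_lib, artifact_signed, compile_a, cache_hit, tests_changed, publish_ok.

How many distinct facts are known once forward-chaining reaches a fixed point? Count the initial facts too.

17

[1] r4 [run_integ & gen_docs -> cache_stale]; r5 [cache_hit & gen_docs -> cfg_changed]; r7 [link_lib & deploy_prod -> run_unit]; r8 [cache_hit -> format_ok]. ⇒ new: cache_stale, cfg_changed, run_unit, format_ok.
[2] r6 [format_ok & run_unit -> compile_b]. ⇒ new: compile_b.
[3] r2 [compile_b -> link_bin]. ⇒ new: link_bin.
[4] r1 [link_bin & cache_stale -> hdr_changed]; r3 [run_integ & link_bin -> lint_clean]. ⇒ new: hdr_changed, lint_clean.
Closure: {artifact_signed, cache_hit, cache_stale, cfg_changed, compile_a, compile_b, deploy_prod, format_ok, gen_docs, hdr_changed, link_bin, link_lib, lint_clean, publish_ok, run_integ, run_unit, tests_changed} — 17 facts.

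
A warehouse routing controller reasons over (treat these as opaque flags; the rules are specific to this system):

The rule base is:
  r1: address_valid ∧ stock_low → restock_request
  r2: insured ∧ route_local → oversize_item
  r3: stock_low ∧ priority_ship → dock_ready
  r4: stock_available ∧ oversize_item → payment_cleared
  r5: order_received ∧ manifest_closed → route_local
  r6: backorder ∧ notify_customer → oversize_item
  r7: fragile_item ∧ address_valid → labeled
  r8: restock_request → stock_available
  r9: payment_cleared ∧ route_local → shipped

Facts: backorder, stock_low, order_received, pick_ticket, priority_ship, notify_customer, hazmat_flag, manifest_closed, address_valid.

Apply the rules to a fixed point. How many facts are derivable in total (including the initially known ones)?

[1] r1 [address_valid ∧ stock_low → restock_request]; r3 [stock_low ∧ priority_ship → dock_ready]; r5 [order_received ∧ manifest_closed → route_local]; r6 [backorder ∧ notify_customer → oversize_item]. ⇒ new: restock_request, dock_ready, route_local, oversize_item.
[2] r8 [restock_request → stock_available]. ⇒ new: stock_available.
[3] r4 [stock_available ∧ oversize_item → payment_cleared]. ⇒ new: payment_cleared.
[4] r9 [payment_cleared ∧ route_local → shipped]. ⇒ new: shipped.
Closure: {address_valid, backorder, dock_ready, hazmat_flag, manifest_closed, notify_customer, order_received, oversize_item, payment_cleared, pick_ticket, priority_ship, restock_request, route_local, shipped, stock_available, stock_low} — 16 facts.

16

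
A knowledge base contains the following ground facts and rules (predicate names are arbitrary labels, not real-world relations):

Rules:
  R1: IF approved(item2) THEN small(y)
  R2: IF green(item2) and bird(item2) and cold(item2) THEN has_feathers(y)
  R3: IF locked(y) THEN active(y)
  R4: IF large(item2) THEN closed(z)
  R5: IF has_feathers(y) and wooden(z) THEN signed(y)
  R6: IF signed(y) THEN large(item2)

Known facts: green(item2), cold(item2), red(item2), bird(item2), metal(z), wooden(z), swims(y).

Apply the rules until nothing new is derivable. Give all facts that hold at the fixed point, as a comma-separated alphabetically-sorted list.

bird(item2), closed(z), cold(item2), green(item2), has_feathers(y), large(item2), metal(z), red(item2), signed(y), swims(y), wooden(z)

Round 1 — R2, derive has_feathers(y).
Round 2 — R5, derive signed(y).
Round 3 — R6, derive large(item2).
Round 4 — R4, derive closed(z).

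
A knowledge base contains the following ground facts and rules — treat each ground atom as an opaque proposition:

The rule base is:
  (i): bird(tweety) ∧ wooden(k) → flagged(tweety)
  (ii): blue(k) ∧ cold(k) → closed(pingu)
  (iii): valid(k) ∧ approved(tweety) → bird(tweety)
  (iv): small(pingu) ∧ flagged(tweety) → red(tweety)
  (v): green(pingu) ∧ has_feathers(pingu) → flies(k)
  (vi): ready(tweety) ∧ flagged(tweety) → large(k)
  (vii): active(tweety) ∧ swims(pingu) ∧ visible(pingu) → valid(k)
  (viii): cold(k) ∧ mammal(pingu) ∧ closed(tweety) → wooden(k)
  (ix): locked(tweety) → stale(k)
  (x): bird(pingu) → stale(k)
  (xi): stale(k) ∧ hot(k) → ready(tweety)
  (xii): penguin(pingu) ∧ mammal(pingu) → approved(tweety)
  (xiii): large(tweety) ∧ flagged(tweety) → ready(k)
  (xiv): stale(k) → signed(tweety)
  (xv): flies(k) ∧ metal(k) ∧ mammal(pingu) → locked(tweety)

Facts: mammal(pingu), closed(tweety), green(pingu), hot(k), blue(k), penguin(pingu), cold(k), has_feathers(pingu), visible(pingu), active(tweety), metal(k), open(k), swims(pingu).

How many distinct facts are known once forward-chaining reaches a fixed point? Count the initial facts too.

25

[1] (ii) [blue(k) ∧ cold(k) → closed(pingu)]; (v) [green(pingu) ∧ has_feathers(pingu) → flies(k)]; (vii) [active(tweety) ∧ swims(pingu) ∧ visible(pingu) → valid(k)]; (viii) [cold(k) ∧ mammal(pingu) ∧ closed(tweety) → wooden(k)]; (xii) [penguin(pingu) ∧ mammal(pingu) → approved(tweety)]. ⇒ new: closed(pingu), flies(k), valid(k), wooden(k), approved(tweety).
[2] (iii) [valid(k) ∧ approved(tweety) → bird(tweety)]; (xv) [flies(k) ∧ metal(k) ∧ mammal(pingu) → locked(tweety)]. ⇒ new: bird(tweety), locked(tweety).
[3] (i) [bird(tweety) ∧ wooden(k) → flagged(tweety)]; (ix) [locked(tweety) → stale(k)]. ⇒ new: flagged(tweety), stale(k).
[4] (xi) [stale(k) ∧ hot(k) → ready(tweety)]; (xiv) [stale(k) → signed(tweety)]. ⇒ new: ready(tweety), signed(tweety).
[5] (vi) [ready(tweety) ∧ flagged(tweety) → large(k)]. ⇒ new: large(k).
Closure: {active(tweety), approved(tweety), bird(tweety), blue(k), closed(pingu), closed(tweety), cold(k), flagged(tweety), flies(k), green(pingu), has_feathers(pingu), hot(k), large(k), locked(tweety), mammal(pingu), metal(k), open(k), penguin(pingu), ready(tweety), signed(tweety), stale(k), swims(pingu), valid(k), visible(pingu), wooden(k)} — 25 facts.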